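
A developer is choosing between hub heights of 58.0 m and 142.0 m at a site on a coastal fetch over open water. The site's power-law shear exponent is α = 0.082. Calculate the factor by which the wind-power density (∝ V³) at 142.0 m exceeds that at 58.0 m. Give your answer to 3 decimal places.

1.246

Speed ratio: V_B/V_A = (z_B/z_A)^α = (142.0/58.0)^0.082 = (2.4483)^0.082 = 1.07618
Power-density ratio: P_B/P_A = (V_B/V_A)³ = (1.07618)³ = 1.24641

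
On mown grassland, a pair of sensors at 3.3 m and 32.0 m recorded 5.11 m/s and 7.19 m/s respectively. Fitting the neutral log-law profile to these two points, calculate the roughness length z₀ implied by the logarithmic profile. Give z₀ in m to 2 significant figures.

z₀ ≈ 0.012 m

Log law: V(z) ∝ ln(z/z₀). With r = V₁/V₂ = 5.11/7.19 = 0.71071,
r · ln(z₂/z₀) = ln(z₁/z₀) ⇒ ln z₀ = (ln z₁ − r·ln z₂)/(1 − r)
ln z₀ = (1.19392 − 0.71071×3.46574) / 0.28929 = -4.3873
z₀ = exp(-4.3873) = 0.01243 m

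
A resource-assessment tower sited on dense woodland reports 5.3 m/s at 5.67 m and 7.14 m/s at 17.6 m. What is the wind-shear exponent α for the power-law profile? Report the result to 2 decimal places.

Power law: V₂/V₁ = (z₂/z₁)^α ⇒ α = ln(V₂/V₁) / ln(z₂/z₁)
α = ln(7.14/5.3) / ln(17.6/5.67) = ln(1.3472) / ln(3.1041)
  = 0.29801 / 1.13271 = 0.26309

α ≈ 0.26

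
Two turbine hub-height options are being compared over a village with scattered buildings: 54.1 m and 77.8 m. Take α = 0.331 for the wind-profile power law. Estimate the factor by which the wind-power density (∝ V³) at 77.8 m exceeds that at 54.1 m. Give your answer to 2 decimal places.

1.43

Speed ratio: V_B/V_A = (z_B/z_A)^α = (77.8/54.1)^0.331 = (1.4381)^0.331 = 1.12778
Power-density ratio: P_B/P_A = (V_B/V_A)³ = (1.12778)³ = 1.43443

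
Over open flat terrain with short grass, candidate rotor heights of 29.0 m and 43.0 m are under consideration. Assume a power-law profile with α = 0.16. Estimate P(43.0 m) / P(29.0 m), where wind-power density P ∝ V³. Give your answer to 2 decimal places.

Speed ratio: V_B/V_A = (z_B/z_A)^α = (43.0/29.0)^0.16 = (1.4828)^0.16 = 1.06505
Power-density ratio: P_B/P_A = (V_B/V_A)³ = (1.06505)³ = 1.20813

1.21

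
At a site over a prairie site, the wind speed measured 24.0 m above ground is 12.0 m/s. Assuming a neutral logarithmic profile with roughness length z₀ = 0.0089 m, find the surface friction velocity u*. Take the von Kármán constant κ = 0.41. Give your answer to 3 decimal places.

Log law: V(z) = (u*/κ) · ln(z/z₀) ⇒ u* = κ · V / ln(z/z₀)
u* = 0.41 × 12.0 / ln(24.0/0.0089) = 0.41 × 12.0 / 7.8998
   = 4.9200 / 7.8998 = 0.6228 m/s

u* ≈ 0.623 m/s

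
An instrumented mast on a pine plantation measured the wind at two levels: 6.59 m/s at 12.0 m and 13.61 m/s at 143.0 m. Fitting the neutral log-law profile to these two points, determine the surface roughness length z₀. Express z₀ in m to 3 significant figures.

Log law: V(z) ∝ ln(z/z₀). With r = V₁/V₂ = 6.59/13.61 = 0.48420,
r · ln(z₂/z₀) = ln(z₁/z₀) ⇒ ln z₀ = (ln z₁ − r·ln z₂)/(1 − r)
ln z₀ = (2.48491 − 0.48420×4.96284) / 0.51580 = 0.1588
z₀ = exp(0.1588) = 1.172 m

z₀ ≈ 1.17 m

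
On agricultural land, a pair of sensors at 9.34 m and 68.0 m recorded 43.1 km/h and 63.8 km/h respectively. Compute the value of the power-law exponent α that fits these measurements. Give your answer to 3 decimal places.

α ≈ 0.198

Power law: V₂/V₁ = (z₂/z₁)^α ⇒ α = ln(V₂/V₁) / ln(z₂/z₁)
α = ln(63.8/43.1) / ln(68.0/9.34) = ln(1.4803) / ln(7.2805)
  = 0.39223 / 1.98520 = 0.19758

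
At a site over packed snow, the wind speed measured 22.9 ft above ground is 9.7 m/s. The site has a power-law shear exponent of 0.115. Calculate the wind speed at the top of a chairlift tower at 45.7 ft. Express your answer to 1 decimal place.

Power-law profile: V₂ = V₁ · (z₂/z₁)^α
V₂ = 9.7 × (45.7/22.9)^0.115 = 9.7 × (1.9956)^0.115
    = 9.7 × 1.0827 = 10.5022 m/s

10.5 m/s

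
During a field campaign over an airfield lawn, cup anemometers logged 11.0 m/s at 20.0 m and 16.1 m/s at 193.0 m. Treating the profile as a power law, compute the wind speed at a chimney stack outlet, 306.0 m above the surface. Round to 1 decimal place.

First find α: α = ln(V₂/V₁)/ln(z₂/z₁) = ln(16.1/11.0)/ln(193.0/20.0) = 0.38092/2.26696 = 0.1680
Extrapolate from 193.0 m to 306.0 m: V₃ = 16.1 × (306.0/193.0)^0.1680 = 16.1 × 1.0805 = 17.3964 m/s

17.4 m/s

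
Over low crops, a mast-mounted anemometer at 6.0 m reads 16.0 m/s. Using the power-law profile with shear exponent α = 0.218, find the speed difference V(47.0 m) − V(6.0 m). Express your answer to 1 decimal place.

9.1 m/s

Power law: V₂ = V₁ · (z₂/z₁)^α = 16.0 × (7.8333)^0.218 = 25.0611 m/s
ΔV = 25.0611 − 16.0 = 9.0611 m/s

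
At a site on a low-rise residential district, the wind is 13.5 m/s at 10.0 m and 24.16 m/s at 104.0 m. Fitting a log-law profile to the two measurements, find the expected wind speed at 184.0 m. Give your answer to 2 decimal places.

26.76 m/s

Log law: V ∝ ln(z/z₀). From the pair, with r = V₁/V₂ = 0.55877,
ln z₀ = (ln z₁ − r·ln z₂)/(1 − r) = (2.3026 − 0.55877×4.6444)/0.44123 = -0.6631 → z₀ = 0.5152 m
V₃ = V₁ · ln(z₃/z₀)/ln(z₁/z₀) = 13.5 × 5.8781/2.9657 = 26.7571 m/s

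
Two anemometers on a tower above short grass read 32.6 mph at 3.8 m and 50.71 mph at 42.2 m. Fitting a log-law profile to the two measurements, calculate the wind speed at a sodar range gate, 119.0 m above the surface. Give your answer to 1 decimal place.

58.5 mph

Log law: V ∝ ln(z/z₀). From the pair, with r = V₁/V₂ = 0.64287,
ln z₀ = (ln z₁ − r·ln z₂)/(1 − r) = (1.3350 − 0.64287×3.7424)/0.35713 = -2.9986 → z₀ = 0.04986 m
V₃ = V₁ · ln(z₃/z₀)/ln(z₁/z₀) = 32.6 × 7.7777/4.3336 = 58.5087 mph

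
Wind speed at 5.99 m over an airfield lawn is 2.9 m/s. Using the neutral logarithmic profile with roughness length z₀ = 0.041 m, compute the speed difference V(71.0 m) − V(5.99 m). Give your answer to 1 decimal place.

Log law: V₂ = V₁ · ln(z₂/z₀)/ln(z₁/z₀) = 2.9 × 7.4569/4.9843 = 4.3386 m/s
ΔV = 4.3386 − 2.9 = 1.4386 m/s

1.4 m/s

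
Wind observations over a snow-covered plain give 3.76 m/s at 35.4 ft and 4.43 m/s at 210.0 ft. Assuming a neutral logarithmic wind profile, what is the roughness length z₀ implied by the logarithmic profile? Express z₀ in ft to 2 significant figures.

z₀ ≈ 0.0016 ft

Log law: V(z) ∝ ln(z/z₀). With r = V₁/V₂ = 3.76/4.43 = 0.84876,
r · ln(z₂/z₀) = ln(z₁/z₀) ⇒ ln z₀ = (ln z₁ − r·ln z₂)/(1 − r)
ln z₀ = (3.56671 − 0.84876×5.34711) / 0.15124 = -6.4248
z₀ = exp(-6.4248) = 0.001621 ft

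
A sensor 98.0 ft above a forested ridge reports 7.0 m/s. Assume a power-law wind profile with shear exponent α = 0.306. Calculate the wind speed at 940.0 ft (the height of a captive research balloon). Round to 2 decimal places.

Power-law profile: V₂ = V₁ · (z₂/z₁)^α
V₂ = 7.0 × (940.0/98.0)^0.306 = 7.0 × (9.5918)^0.306
    = 7.0 × 1.9974 = 13.9817 m/s

13.98 m/s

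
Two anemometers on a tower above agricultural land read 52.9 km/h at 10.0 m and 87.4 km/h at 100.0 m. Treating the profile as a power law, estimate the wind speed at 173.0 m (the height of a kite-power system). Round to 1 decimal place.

First find α: α = ln(V₂/V₁)/ln(z₂/z₁) = ln(87.4/52.9)/ln(100.0/10.0) = 0.50209/2.30259 = 0.2181
Extrapolate from 100.0 m to 173.0 m: V₃ = 87.4 × (173.0/100.0)^0.2181 = 87.4 × 1.1270 = 98.4960 km/h

98.5 km/h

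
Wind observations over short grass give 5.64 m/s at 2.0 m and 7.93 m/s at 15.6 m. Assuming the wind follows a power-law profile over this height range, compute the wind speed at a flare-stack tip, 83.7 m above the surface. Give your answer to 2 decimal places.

10.48 m/s

First find α: α = ln(V₂/V₁)/ln(z₂/z₁) = ln(7.93/5.64)/ln(15.6/2.0) = 0.34077/2.05412 = 0.1659
Extrapolate from 15.6 m to 83.7 m: V₃ = 7.93 × (83.7/15.6)^0.1659 = 7.93 × 1.3214 = 10.4788 m/s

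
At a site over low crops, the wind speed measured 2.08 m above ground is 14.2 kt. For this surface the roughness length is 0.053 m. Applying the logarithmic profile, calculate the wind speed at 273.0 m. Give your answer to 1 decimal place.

Log law: V(z) ∝ ln(z/z₀), so V₂/V₁ = ln(z₂/z₀) / ln(z₁/z₀).
ln(273.0/0.053) = 8.5469, ln(2.08/0.053) = 3.6698
V₂ = 14.2 × 8.5469/3.6698 = 14.2 × 2.3290 = 33.0714 kt

33.1 kt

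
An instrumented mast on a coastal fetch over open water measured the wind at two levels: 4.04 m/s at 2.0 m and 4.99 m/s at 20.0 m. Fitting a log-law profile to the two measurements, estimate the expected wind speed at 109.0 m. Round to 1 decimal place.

5.7 m/s

Log law: V ∝ ln(z/z₀). From the pair, with r = V₁/V₂ = 0.80962,
ln z₀ = (ln z₁ − r·ln z₂)/(1 − r) = (0.6931 − 0.80962×2.9957)/0.19038 = -9.0989 → z₀ = 0.0001118 m
V₃ = V₁ · ln(z₃/z₀)/ln(z₁/z₀) = 4.04 × 13.7902/9.7920 = 5.6896 m/s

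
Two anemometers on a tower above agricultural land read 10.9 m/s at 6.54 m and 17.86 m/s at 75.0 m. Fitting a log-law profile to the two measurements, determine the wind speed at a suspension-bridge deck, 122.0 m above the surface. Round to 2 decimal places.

19.25 m/s

Log law: V ∝ ln(z/z₀). From the pair, with r = V₁/V₂ = 0.61030,
ln z₀ = (ln z₁ − r·ln z₂)/(1 − r) = (1.8779 − 0.61030×4.3175)/0.38970 = -1.9426 → z₀ = 0.1433 m
V₃ = V₁ · ln(z₃/z₀)/ln(z₁/z₀) = 10.9 × 6.7466/3.8206 = 19.2481 m/s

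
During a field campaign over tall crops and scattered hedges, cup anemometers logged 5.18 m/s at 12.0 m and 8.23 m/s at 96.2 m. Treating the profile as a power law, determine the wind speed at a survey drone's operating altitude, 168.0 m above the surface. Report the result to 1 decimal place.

First find α: α = ln(V₂/V₁)/ln(z₂/z₁) = ln(8.23/5.18)/ln(96.2/12.0) = 0.46298/2.08152 = 0.2224
Extrapolate from 96.2 m to 168.0 m: V₃ = 8.23 × (168.0/96.2)^0.2224 = 8.23 × 1.1320 = 9.3166 m/s

9.3 m/s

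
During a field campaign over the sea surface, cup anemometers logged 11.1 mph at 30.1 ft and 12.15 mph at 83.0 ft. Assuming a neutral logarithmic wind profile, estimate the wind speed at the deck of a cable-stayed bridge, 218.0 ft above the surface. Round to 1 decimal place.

Log law: V ∝ ln(z/z₀). From the pair, with r = V₁/V₂ = 0.91358,
ln z₀ = (ln z₁ − r·ln z₂)/(1 − r) = (3.4045 − 0.91358×4.4188)/0.08642 = -7.3182 → z₀ = 0.0006633 ft
V₃ = V₁ · ln(z₃/z₀)/ln(z₁/z₀) = 11.1 × 12.7027/10.7228 = 13.1496 mph

13.1 mph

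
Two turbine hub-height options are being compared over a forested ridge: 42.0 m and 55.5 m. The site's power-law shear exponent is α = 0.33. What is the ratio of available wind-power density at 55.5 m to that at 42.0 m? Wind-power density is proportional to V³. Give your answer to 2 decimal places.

1.32

Speed ratio: V_B/V_A = (z_B/z_A)^α = (55.5/42.0)^0.33 = (1.3214)^0.33 = 1.09634
Power-density ratio: P_B/P_A = (V_B/V_A)³ = (1.09634)³ = 1.31775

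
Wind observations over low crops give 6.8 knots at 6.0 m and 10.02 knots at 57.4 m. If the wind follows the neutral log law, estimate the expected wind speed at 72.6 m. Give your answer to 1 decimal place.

10.4 knots

Log law: V ∝ ln(z/z₀). From the pair, with r = V₁/V₂ = 0.67864,
ln z₀ = (ln z₁ − r·ln z₂)/(1 − r) = (1.7918 − 0.67864×4.0500)/0.32136 = -2.9773 → z₀ = 0.05093 m
V₃ = V₁ · ln(z₃/z₀)/ln(z₁/z₀) = 6.8 × 7.2623/4.7690 = 10.3550 knots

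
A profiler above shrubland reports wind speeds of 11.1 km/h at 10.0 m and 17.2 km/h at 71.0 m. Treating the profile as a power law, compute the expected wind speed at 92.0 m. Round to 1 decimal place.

18.2 km/h

First find α: α = ln(V₂/V₁)/ln(z₂/z₁) = ln(17.2/11.1)/ln(71.0/10.0) = 0.43796/1.96009 = 0.2234
Extrapolate from 71.0 m to 92.0 m: V₃ = 17.2 × (92.0/71.0)^0.2234 = 17.2 × 1.0596 = 18.2252 km/h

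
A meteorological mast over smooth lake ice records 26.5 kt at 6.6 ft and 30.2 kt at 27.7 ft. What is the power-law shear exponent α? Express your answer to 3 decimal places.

Power law: V₂/V₁ = (z₂/z₁)^α ⇒ α = ln(V₂/V₁) / ln(z₂/z₁)
α = ln(30.2/26.5) / ln(27.7/6.6) = ln(1.1396) / ln(4.1970)
  = 0.13070 / 1.43436 = 0.09112

α ≈ 0.091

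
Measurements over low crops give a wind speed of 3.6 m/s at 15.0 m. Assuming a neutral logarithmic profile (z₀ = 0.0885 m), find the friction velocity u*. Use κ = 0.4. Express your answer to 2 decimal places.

u* ≈ 0.28 m/s

Log law: V(z) = (u*/κ) · ln(z/z₀) ⇒ u* = κ · V / ln(z/z₀)
u* = 0.4 × 3.6 / ln(15.0/0.0885) = 0.4 × 3.6 / 5.1328
   = 1.4400 / 5.1328 = 0.2805 m/s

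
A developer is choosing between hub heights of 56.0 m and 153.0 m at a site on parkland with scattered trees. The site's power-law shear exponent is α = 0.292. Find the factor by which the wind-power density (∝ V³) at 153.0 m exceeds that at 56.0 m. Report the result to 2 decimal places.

2.41

Speed ratio: V_B/V_A = (z_B/z_A)^α = (153.0/56.0)^0.292 = (2.7321)^0.292 = 1.34109
Power-density ratio: P_B/P_A = (V_B/V_A)³ = (1.34109)³ = 2.41200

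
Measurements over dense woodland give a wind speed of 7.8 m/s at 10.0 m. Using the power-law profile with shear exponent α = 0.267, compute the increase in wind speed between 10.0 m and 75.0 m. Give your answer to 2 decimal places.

5.56 m/s

Power law: V₂ = V₁ · (z₂/z₁)^α = 7.8 × (7.5000)^0.267 = 13.3578 m/s
ΔV = 13.3578 − 7.8 = 5.5578 m/s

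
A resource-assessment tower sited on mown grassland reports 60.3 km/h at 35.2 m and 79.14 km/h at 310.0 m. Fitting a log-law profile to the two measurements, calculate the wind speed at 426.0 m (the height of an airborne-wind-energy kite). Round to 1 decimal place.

81.9 km/h

Log law: V ∝ ln(z/z₀). From the pair, with r = V₁/V₂ = 0.76194,
ln z₀ = (ln z₁ − r·ln z₂)/(1 − r) = (3.5610 − 0.76194×5.7366)/0.23806 = -3.4020 → z₀ = 0.03331 m
V₃ = V₁ · ln(z₃/z₀)/ln(z₁/z₀) = 60.3 × 9.4565/6.9631 = 81.8927 km/h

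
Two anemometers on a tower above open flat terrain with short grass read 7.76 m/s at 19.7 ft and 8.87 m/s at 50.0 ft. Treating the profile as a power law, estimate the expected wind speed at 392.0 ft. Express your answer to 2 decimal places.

11.92 m/s

First find α: α = ln(V₂/V₁)/ln(z₂/z₁) = ln(8.87/7.76)/ln(50.0/19.7) = 0.13369/0.93140 = 0.1435
Extrapolate from 50.0 ft to 392.0 ft: V₃ = 8.87 × (392.0/50.0)^0.1435 = 8.87 × 1.3439 = 11.9204 m/s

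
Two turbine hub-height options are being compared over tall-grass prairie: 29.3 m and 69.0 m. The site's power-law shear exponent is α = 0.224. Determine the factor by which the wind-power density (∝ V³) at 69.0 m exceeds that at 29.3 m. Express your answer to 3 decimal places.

Speed ratio: V_B/V_A = (z_B/z_A)^α = (69.0/29.3)^0.224 = (2.3549)^0.224 = 1.21150
Power-density ratio: P_B/P_A = (V_B/V_A)³ = (1.21150)³ = 1.77816

1.778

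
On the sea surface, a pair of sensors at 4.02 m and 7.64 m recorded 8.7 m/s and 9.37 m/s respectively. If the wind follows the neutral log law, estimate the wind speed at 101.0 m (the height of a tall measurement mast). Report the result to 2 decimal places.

12.06 m/s

Log law: V ∝ ln(z/z₀). From the pair, with r = V₁/V₂ = 0.92850,
ln z₀ = (ln z₁ − r·ln z₂)/(1 − r) = (1.3913 − 0.92850×2.0334)/0.07150 = -6.9466 → z₀ = 0.0009619 m
V₃ = V₁ · ln(z₃/z₀)/ln(z₁/z₀) = 8.7 × 11.5618/8.3379 = 12.0638 m/s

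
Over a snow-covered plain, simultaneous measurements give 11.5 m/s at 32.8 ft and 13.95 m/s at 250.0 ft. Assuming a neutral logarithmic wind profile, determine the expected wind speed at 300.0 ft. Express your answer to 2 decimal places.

14.17 m/s

Log law: V ∝ ln(z/z₀). From the pair, with r = V₁/V₂ = 0.82437,
ln z₀ = (ln z₁ − r·ln z₂)/(1 − r) = (3.4904 − 0.82437×5.5215)/0.17563 = -6.0430 → z₀ = 0.002374 ft
V₃ = V₁ · ln(z₃/z₀)/ln(z₁/z₀) = 11.5 × 11.7468/9.5334 = 14.1699 m/s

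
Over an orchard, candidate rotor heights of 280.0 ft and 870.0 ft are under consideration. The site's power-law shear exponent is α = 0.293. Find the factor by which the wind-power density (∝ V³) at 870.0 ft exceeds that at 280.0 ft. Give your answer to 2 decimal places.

2.71

Speed ratio: V_B/V_A = (z_B/z_A)^α = (870.0/280.0)^0.293 = (3.1071)^0.293 = 1.39400
Power-density ratio: P_B/P_A = (V_B/V_A)³ = (1.39400)³ = 2.70885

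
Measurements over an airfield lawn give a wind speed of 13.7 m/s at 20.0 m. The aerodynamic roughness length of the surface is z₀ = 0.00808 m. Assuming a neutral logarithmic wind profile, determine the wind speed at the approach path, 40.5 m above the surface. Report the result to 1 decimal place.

Log law: V(z) ∝ ln(z/z₀), so V₂/V₁ = ln(z₂/z₀) / ln(z₁/z₀).
ln(40.5/0.00808) = 8.5197, ln(20.0/0.00808) = 7.8141
V₂ = 13.7 × 8.5197/7.8141 = 13.7 × 1.0903 = 14.9370 m/s

14.9 m/s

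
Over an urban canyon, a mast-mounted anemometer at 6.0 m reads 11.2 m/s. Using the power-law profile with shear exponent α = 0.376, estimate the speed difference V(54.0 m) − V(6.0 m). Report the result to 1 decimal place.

Power law: V₂ = V₁ · (z₂/z₁)^α = 11.2 × (9.0000)^0.376 = 25.5866 m/s
ΔV = 25.5866 − 11.2 = 14.3866 m/s

14.4 m/s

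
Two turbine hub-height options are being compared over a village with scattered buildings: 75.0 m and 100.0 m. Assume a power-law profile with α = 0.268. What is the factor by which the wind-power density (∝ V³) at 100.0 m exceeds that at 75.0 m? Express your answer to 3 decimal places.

1.260

Speed ratio: V_B/V_A = (z_B/z_A)^α = (100.0/75.0)^0.268 = (1.3333)^0.268 = 1.08015
Power-density ratio: P_B/P_A = (V_B/V_A)³ = (1.08015)³ = 1.26023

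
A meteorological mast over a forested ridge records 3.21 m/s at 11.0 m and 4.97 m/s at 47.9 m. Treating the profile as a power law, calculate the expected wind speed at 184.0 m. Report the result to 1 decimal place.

First find α: α = ln(V₂/V₁)/ln(z₂/z₁) = ln(4.97/3.21)/ln(47.9/11.0) = 0.43715/1.47122 = 0.2971
Extrapolate from 47.9 m to 184.0 m: V₃ = 4.97 × (184.0/47.9)^0.2971 = 4.97 × 1.4917 = 7.4135 m/s

7.4 m/s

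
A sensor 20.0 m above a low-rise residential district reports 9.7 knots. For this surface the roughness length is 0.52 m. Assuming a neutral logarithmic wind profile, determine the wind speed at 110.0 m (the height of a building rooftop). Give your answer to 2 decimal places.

14.23 knots

Log law: V(z) ∝ ln(z/z₀), so V₂/V₁ = ln(z₂/z₀) / ln(z₁/z₀).
ln(110.0/0.52) = 5.3544, ln(20.0/0.52) = 3.6497
V₂ = 9.7 × 5.3544/3.6497 = 9.7 × 1.4671 = 14.2309 knots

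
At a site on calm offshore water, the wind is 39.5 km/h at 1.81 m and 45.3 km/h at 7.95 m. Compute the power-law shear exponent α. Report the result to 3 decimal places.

α ≈ 0.093

Power law: V₂/V₁ = (z₂/z₁)^α ⇒ α = ln(V₂/V₁) / ln(z₂/z₁)
α = ln(45.3/39.5) / ln(7.95/1.81) = ln(1.1468) / ln(4.3923)
  = 0.13701 / 1.47985 = 0.09258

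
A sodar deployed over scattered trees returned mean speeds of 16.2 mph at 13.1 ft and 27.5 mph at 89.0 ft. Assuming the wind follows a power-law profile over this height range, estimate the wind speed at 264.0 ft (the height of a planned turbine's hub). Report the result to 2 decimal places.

First find α: α = ln(V₂/V₁)/ln(z₂/z₁) = ln(27.5/16.2)/ln(89.0/13.1) = 0.52917/1.91602 = 0.2762
Extrapolate from 89.0 ft to 264.0 ft: V₃ = 27.5 × (264.0/89.0)^0.2762 = 27.5 × 1.3503 = 37.1322 mph

37.13 mph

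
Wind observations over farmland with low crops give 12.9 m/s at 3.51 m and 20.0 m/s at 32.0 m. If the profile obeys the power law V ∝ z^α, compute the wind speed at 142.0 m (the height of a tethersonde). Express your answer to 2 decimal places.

First find α: α = ln(V₂/V₁)/ln(z₂/z₁) = ln(20.0/12.9)/ln(32.0/3.51) = 0.43850/2.21012 = 0.1984
Extrapolate from 32.0 m to 142.0 m: V₃ = 20.0 × (142.0/32.0)^0.1984 = 20.0 × 1.3440 = 26.8799 m/s

26.88 m/s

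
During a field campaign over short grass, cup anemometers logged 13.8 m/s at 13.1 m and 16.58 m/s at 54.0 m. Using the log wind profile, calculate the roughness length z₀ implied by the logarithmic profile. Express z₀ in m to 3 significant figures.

Log law: V(z) ∝ ln(z/z₀). With r = V₁/V₂ = 13.8/16.58 = 0.83233,
r · ln(z₂/z₀) = ln(z₁/z₀) ⇒ ln z₀ = (ln z₁ − r·ln z₂)/(1 − r)
ln z₀ = (2.57261 − 0.83233×3.98898) / 0.16767 = -4.4583
z₀ = exp(-4.4583) = 0.01158 m

z₀ ≈ 0.0116 m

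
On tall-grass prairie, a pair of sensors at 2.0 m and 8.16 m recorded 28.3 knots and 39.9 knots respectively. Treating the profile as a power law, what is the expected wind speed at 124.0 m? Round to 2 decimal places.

First find α: α = ln(V₂/V₁)/ln(z₂/z₁) = ln(39.9/28.3)/ln(8.16/2.0) = 0.34351/1.40610 = 0.2443
Extrapolate from 8.16 m to 124.0 m: V₃ = 39.9 × (124.0/8.16)^0.2443 = 39.9 × 1.9440 = 77.5665 knots

77.57 knots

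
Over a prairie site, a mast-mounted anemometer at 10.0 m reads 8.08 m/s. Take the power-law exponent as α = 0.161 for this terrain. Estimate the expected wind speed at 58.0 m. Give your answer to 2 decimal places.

Power-law profile: V₂ = V₁ · (z₂/z₁)^α
V₂ = 8.08 × (58.0/10.0)^0.161 = 8.08 × (5.8000)^0.161
    = 8.08 × 1.3271 = 10.7232 m/s

10.72 m/s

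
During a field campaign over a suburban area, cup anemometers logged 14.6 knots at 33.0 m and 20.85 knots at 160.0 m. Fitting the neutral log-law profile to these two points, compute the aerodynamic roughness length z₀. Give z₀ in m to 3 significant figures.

z₀ ≈ 0.826 m

Log law: V(z) ∝ ln(z/z₀). With r = V₁/V₂ = 14.6/20.85 = 0.70024,
r · ln(z₂/z₀) = ln(z₁/z₀) ⇒ ln z₀ = (ln z₁ − r·ln z₂)/(1 − r)
ln z₀ = (3.49651 − 0.70024×5.07517) / 0.29976 = -0.1913
z₀ = exp(-0.1913) = 0.8259 m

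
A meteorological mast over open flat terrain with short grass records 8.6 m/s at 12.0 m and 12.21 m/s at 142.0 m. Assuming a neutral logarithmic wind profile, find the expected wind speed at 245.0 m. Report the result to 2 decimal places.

13.01 m/s

Log law: V ∝ ln(z/z₀). From the pair, with r = V₁/V₂ = 0.70434,
ln z₀ = (ln z₁ − r·ln z₂)/(1 − r) = (2.4849 − 0.70434×4.9558)/0.29566 = -3.4015 → z₀ = 0.03332 m
V₃ = V₁ · ln(z₃/z₀)/ln(z₁/z₀) = 8.6 × 8.9028/5.8864 = 13.0069 m/s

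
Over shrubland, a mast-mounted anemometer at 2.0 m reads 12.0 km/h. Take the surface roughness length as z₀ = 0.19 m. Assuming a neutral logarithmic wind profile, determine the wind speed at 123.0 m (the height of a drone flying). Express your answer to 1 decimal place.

Log law: V(z) ∝ ln(z/z₀), so V₂/V₁ = ln(z₂/z₀) / ln(z₁/z₀).
ln(123.0/0.19) = 6.4729, ln(2.0/0.19) = 2.3539
V₂ = 12.0 × 6.4729/2.3539 = 12.0 × 2.7499 = 32.9987 km/h

33.0 km/h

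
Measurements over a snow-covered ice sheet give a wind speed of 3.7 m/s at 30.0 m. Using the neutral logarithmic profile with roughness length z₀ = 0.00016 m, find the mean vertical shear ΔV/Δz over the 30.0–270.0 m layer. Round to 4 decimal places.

Log law: V₂ = V₁ · ln(z₂/z₀)/ln(z₁/z₀) = 3.7 × 14.3388/12.1415 = 4.3696 m/s
ΔV/Δz = (4.3696 − 3.7)/(270.0 − 30.0) = 0.6696/240.0000 = 0.00279 m/s/m

0.0028 m/s/m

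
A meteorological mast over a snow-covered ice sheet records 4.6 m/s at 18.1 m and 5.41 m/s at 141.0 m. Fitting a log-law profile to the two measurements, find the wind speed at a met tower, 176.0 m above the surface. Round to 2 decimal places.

Log law: V ∝ ln(z/z₀). From the pair, with r = V₁/V₂ = 0.85028,
ln z₀ = (ln z₁ − r·ln z₂)/(1 − r) = (2.8959 − 0.85028×4.9488)/0.14972 = -8.7622 → z₀ = 0.0001565 m
V₃ = V₁ · ln(z₃/z₀)/ln(z₁/z₀) = 4.6 × 13.9327/11.6581 = 5.4975 m/s

5.50 m/s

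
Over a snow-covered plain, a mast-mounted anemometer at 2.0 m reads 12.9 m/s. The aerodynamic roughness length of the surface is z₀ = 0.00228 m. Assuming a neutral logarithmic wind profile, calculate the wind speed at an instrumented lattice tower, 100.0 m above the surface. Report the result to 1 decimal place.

Log law: V(z) ∝ ln(z/z₀), so V₂/V₁ = ln(z₂/z₀) / ln(z₁/z₀).
ln(100.0/0.00228) = 10.6888, ln(2.0/0.00228) = 6.7767
V₂ = 12.9 × 10.6888/6.7767 = 12.9 × 1.5773 = 20.3468 m/s

20.3 m/s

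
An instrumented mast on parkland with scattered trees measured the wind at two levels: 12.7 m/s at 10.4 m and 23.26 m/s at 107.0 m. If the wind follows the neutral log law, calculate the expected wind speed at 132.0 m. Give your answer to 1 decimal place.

Log law: V ∝ ln(z/z₀). From the pair, with r = V₁/V₂ = 0.54600,
ln z₀ = (ln z₁ − r·ln z₂)/(1 − r) = (2.3418 − 0.54600×4.6728)/0.45400 = -0.4616 → z₀ = 0.6303 m
V₃ = V₁ · ln(z₃/z₀)/ln(z₁/z₀) = 12.7 × 5.3444/2.8034 = 24.2112 m/s

24.2 m/s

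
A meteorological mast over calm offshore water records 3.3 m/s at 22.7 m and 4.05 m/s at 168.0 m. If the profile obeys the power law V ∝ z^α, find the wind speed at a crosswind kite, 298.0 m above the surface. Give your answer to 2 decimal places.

4.29 m/s

First find α: α = ln(V₂/V₁)/ln(z₂/z₁) = ln(4.05/3.3)/ln(168.0/22.7) = 0.20479/2.00160 = 0.1023
Extrapolate from 168.0 m to 298.0 m: V₃ = 4.05 × (298.0/168.0)^0.1023 = 4.05 × 1.0604 = 4.2946 m/s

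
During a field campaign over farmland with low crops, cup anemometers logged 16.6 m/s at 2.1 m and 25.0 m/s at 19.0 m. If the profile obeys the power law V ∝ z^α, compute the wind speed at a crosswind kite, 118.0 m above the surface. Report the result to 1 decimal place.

35.1 m/s

First find α: α = ln(V₂/V₁)/ln(z₂/z₁) = ln(25.0/16.6)/ln(19.0/2.1) = 0.40947/2.20250 = 0.1859
Extrapolate from 19.0 m to 118.0 m: V₃ = 25.0 × (118.0/19.0)^0.1859 = 25.0 × 1.4043 = 35.1069 m/s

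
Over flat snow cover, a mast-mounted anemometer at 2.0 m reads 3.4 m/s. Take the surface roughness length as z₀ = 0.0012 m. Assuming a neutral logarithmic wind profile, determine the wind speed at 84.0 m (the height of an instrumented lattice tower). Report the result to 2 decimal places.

5.11 m/s

Log law: V(z) ∝ ln(z/z₀), so V₂/V₁ = ln(z₂/z₀) / ln(z₁/z₀).
ln(84.0/0.0012) = 11.1563, ln(2.0/0.0012) = 7.4186
V₂ = 3.4 × 11.1563/7.4186 = 3.4 × 1.5038 = 5.1130 m/s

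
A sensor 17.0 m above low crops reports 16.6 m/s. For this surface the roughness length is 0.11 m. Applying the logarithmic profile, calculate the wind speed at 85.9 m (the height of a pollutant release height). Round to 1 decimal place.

Log law: V(z) ∝ ln(z/z₀), so V₂/V₁ = ln(z₂/z₀) / ln(z₁/z₀).
ln(85.9/0.11) = 6.6605, ln(17.0/0.11) = 5.0405
V₂ = 16.6 × 6.6605/5.0405 = 16.6 × 1.3214 = 21.9351 m/s

21.9 m/s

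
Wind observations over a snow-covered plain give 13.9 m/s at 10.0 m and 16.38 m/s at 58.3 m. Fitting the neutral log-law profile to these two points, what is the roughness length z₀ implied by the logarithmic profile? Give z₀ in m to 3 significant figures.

Log law: V(z) ∝ ln(z/z₀). With r = V₁/V₂ = 13.9/16.38 = 0.84860,
r · ln(z₂/z₀) = ln(z₁/z₀) ⇒ ln z₀ = (ln z₁ − r·ln z₂)/(1 − r)
ln z₀ = (2.30259 − 0.84860×4.06560) / 0.15140 = -7.5788
z₀ = exp(-7.5788) = 0.0005112 m

z₀ ≈ 0.000511 m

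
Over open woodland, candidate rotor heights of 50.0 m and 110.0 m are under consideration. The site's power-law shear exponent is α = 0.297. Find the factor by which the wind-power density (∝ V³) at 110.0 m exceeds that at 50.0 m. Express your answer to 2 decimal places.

2.02

Speed ratio: V_B/V_A = (z_B/z_A)^α = (110.0/50.0)^0.297 = (2.2000)^0.297 = 1.26386
Power-density ratio: P_B/P_A = (V_B/V_A)³ = (1.26386)³ = 2.01882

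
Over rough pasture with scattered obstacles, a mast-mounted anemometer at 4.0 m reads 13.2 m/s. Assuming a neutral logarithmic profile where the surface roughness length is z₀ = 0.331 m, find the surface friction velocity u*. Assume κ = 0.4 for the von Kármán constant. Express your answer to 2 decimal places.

u* ≈ 2.12 m/s

Log law: V(z) = (u*/κ) · ln(z/z₀) ⇒ u* = κ · V / ln(z/z₀)
u* = 0.4 × 13.2 / ln(4.0/0.331) = 0.4 × 13.2 / 2.4919
   = 5.2800 / 2.4919 = 2.1188 m/s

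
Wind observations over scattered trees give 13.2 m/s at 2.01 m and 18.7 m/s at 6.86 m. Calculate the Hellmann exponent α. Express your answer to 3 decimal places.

α ≈ 0.284

Power law: V₂/V₁ = (z₂/z₁)^α ⇒ α = ln(V₂/V₁) / ln(z₂/z₁)
α = ln(18.7/13.2) / ln(6.86/2.01) = ln(1.4167) / ln(3.4129)
  = 0.34831 / 1.22757 = 0.28374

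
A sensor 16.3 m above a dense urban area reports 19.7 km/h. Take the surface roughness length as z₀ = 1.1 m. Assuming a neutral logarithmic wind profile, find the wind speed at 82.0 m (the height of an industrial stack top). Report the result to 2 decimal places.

Log law: V(z) ∝ ln(z/z₀), so V₂/V₁ = ln(z₂/z₀) / ln(z₁/z₀).
ln(82.0/1.1) = 4.3114, ln(16.3/1.1) = 2.6959
V₂ = 19.7 × 4.3114/2.6959 = 19.7 × 1.5993 = 31.5057 km/h

31.51 km/h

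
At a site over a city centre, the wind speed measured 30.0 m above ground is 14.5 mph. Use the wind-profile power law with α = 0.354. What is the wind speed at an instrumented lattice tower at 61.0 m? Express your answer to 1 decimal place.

Power-law profile: V₂ = V₁ · (z₂/z₁)^α
V₂ = 14.5 × (61.0/30.0)^0.354 = 14.5 × (2.0333)^0.354
    = 14.5 × 1.2856 = 18.6412 mph

18.6 mph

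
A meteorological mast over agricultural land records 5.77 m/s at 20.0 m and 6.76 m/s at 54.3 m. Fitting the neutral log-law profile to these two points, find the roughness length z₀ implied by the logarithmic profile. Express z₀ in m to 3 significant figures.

z₀ ≈ 0.0593 m

Log law: V(z) ∝ ln(z/z₀). With r = V₁/V₂ = 5.77/6.76 = 0.85355,
r · ln(z₂/z₀) = ln(z₁/z₀) ⇒ ln z₀ = (ln z₁ − r·ln z₂)/(1 − r)
ln z₀ = (2.99573 − 0.85355×3.99452) / 0.14645 = -2.8255
z₀ = exp(-2.8255) = 0.05928 m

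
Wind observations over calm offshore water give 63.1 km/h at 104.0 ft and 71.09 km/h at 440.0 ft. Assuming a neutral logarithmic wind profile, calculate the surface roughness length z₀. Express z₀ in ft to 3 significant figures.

Log law: V(z) ∝ ln(z/z₀). With r = V₁/V₂ = 63.1/71.09 = 0.88761,
r · ln(z₂/z₀) = ln(z₁/z₀) ⇒ ln z₀ = (ln z₁ − r·ln z₂)/(1 − r)
ln z₀ = (4.64439 − 0.88761×6.08677) / 0.11239 = -6.7467
z₀ = exp(-6.7467) = 0.001175 ft

z₀ ≈ 0.00117 ft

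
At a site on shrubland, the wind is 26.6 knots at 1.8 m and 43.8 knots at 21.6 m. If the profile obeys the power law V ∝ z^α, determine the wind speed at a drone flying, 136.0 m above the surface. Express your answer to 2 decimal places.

First find α: α = ln(V₂/V₁)/ln(z₂/z₁) = ln(43.8/26.6)/ln(21.6/1.8) = 0.49872/2.48491 = 0.2007
Extrapolate from 21.6 m to 136.0 m: V₃ = 43.8 × (136.0/21.6)^0.2007 = 43.8 × 1.4467 = 63.3652 knots

63.37 knots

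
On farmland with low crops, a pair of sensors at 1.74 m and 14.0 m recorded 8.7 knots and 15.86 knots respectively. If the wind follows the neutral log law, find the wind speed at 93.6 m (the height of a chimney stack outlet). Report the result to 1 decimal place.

22.4 knots

Log law: V ∝ ln(z/z₀). From the pair, with r = V₁/V₂ = 0.54855,
ln z₀ = (ln z₁ − r·ln z₂)/(1 − r) = (0.5539 − 0.54855×2.6391)/0.45145 = -1.9798 → z₀ = 0.1381 m
V₃ = V₁ · ln(z₃/z₀)/ln(z₁/z₀) = 8.7 × 6.5188/2.5337 = 22.3841 knots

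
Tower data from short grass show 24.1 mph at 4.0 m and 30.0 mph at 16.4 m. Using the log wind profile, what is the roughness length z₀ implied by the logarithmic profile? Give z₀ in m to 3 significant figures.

Log law: V(z) ∝ ln(z/z₀). With r = V₁/V₂ = 24.1/30.0 = 0.80333,
r · ln(z₂/z₀) = ln(z₁/z₀) ⇒ ln z₀ = (ln z₁ − r·ln z₂)/(1 − r)
ln z₀ = (1.38629 − 0.80333×2.79728) / 0.19667 = -4.3772
z₀ = exp(-4.3772) = 0.01256 m

z₀ ≈ 0.0126 m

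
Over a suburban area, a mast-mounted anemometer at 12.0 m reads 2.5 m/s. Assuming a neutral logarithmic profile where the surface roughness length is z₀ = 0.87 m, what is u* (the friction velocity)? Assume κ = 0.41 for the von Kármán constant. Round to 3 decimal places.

Log law: V(z) = (u*/κ) · ln(z/z₀) ⇒ u* = κ · V / ln(z/z₀)
u* = 0.41 × 2.5 / ln(12.0/0.87) = 0.41 × 2.5 / 2.6242
   = 1.0250 / 2.6242 = 0.3906 m/s

u* ≈ 0.391 m/s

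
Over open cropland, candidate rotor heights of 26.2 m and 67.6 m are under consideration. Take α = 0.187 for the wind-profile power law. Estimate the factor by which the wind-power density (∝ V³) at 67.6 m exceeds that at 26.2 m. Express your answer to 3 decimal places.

1.702

Speed ratio: V_B/V_A = (z_B/z_A)^α = (67.6/26.2)^0.187 = (2.5802)^0.187 = 1.19393
Power-density ratio: P_B/P_A = (V_B/V_A)³ = (1.19393)³ = 1.70190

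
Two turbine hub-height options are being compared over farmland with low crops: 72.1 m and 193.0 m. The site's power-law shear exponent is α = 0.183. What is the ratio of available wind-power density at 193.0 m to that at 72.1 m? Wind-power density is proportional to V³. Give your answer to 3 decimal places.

1.717

Speed ratio: V_B/V_A = (z_B/z_A)^α = (193.0/72.1)^0.183 = (2.6768)^0.183 = 1.19744
Power-density ratio: P_B/P_A = (V_B/V_A)³ = (1.19744)³ = 1.71698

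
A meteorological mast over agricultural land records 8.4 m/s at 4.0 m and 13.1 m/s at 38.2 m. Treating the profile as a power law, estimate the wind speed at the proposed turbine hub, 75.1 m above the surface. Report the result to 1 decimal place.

First find α: α = ln(V₂/V₁)/ln(z₂/z₁) = ln(13.1/8.4)/ln(38.2/4.0) = 0.44438/2.25654 = 0.1969
Extrapolate from 38.2 m to 75.1 m: V₃ = 13.1 × (75.1/38.2)^0.1969 = 13.1 × 1.1424 = 14.9653 m/s

15.0 m/s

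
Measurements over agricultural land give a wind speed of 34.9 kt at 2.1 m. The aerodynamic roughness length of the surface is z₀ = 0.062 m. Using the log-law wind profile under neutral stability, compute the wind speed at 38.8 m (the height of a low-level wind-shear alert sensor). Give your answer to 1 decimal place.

Log law: V(z) ∝ ln(z/z₀), so V₂/V₁ = ln(z₂/z₀) / ln(z₁/z₀).
ln(38.8/0.062) = 6.4390, ln(2.1/0.062) = 3.5226
V₂ = 34.9 × 6.4390/3.5226 = 34.9 × 1.8279 = 63.7953 kt

63.8 kt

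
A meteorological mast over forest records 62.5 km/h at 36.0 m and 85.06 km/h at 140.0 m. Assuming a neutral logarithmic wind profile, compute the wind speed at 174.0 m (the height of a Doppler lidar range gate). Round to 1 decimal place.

Log law: V ∝ ln(z/z₀). From the pair, with r = V₁/V₂ = 0.73478,
ln z₀ = (ln z₁ − r·ln z₂)/(1 − r) = (3.5835 − 0.73478×4.9416)/0.26522 = -0.1790 → z₀ = 0.8361 m
V₃ = V₁ · ln(z₃/z₀)/ln(z₁/z₀) = 62.5 × 5.3381/3.7625 = 88.6715 km/h

88.7 km/h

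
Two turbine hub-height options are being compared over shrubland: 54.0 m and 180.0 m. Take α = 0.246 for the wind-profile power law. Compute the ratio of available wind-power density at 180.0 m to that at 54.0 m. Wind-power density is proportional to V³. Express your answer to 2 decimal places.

Speed ratio: V_B/V_A = (z_B/z_A)^α = (180.0/54.0)^0.246 = (3.3333)^0.246 = 1.34471
Power-density ratio: P_B/P_A = (V_B/V_A)³ = (1.34471)³ = 2.43156

2.43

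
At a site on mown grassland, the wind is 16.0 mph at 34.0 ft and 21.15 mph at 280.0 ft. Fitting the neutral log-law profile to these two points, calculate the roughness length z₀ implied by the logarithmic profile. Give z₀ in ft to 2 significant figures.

Log law: V(z) ∝ ln(z/z₀). With r = V₁/V₂ = 16.0/21.15 = 0.75650,
r · ln(z₂/z₀) = ln(z₁/z₀) ⇒ ln z₀ = (ln z₁ − r·ln z₂)/(1 − r)
ln z₀ = (3.52636 − 0.75650×5.63479) / 0.24350 = -3.0241
z₀ = exp(-3.0241) = 0.04860 ft

z₀ ≈ 0.049 ft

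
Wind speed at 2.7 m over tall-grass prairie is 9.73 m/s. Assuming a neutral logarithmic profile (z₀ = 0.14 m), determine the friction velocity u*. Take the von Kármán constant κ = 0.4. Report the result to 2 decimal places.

u* ≈ 1.32 m/s

Log law: V(z) = (u*/κ) · ln(z/z₀) ⇒ u* = κ · V / ln(z/z₀)
u* = 0.4 × 9.73 / ln(2.7/0.14) = 0.4 × 9.73 / 2.9594
   = 3.8920 / 2.9594 = 1.3151 m/s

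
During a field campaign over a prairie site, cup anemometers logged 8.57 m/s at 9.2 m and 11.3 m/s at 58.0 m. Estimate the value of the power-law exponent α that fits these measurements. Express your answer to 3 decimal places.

α ≈ 0.150

Power law: V₂/V₁ = (z₂/z₁)^α ⇒ α = ln(V₂/V₁) / ln(z₂/z₁)
α = ln(11.3/8.57) / ln(58.0/9.2) = ln(1.3186) / ln(6.3043)
  = 0.27653 / 1.84124 = 0.15019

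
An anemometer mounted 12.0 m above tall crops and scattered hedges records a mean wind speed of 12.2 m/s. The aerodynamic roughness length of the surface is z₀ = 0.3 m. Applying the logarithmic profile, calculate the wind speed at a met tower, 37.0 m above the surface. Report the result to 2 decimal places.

15.92 m/s

Log law: V(z) ∝ ln(z/z₀), so V₂/V₁ = ln(z₂/z₀) / ln(z₁/z₀).
ln(37.0/0.3) = 4.8149, ln(12.0/0.3) = 3.6889
V₂ = 12.2 × 4.8149/3.6889 = 12.2 × 1.3052 = 15.9240 m/s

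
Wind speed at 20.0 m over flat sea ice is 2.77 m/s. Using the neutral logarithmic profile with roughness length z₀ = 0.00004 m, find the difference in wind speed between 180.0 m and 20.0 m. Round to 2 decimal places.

Log law: V₂ = V₁ · ln(z₂/z₀)/ln(z₁/z₀) = 2.77 × 15.3196/13.1224 = 3.2338 m/s
ΔV = 3.2338 − 2.77 = 0.4638 m/s

0.46 m/s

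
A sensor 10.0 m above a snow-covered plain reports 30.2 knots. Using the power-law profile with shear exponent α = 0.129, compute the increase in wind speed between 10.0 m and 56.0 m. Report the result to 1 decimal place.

7.5 knots

Power law: V₂ = V₁ · (z₂/z₁)^α = 30.2 × (5.6000)^0.129 = 37.7158 knots
ΔV = 37.7158 − 30.2 = 7.5158 knots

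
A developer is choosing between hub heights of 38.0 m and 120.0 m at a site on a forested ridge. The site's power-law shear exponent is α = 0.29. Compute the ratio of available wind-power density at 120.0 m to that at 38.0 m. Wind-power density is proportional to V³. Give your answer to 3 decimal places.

Speed ratio: V_B/V_A = (z_B/z_A)^α = (120.0/38.0)^0.29 = (3.1579)^0.29 = 1.39581
Power-density ratio: P_B/P_A = (V_B/V_A)³ = (1.39581)³ = 2.71942

2.719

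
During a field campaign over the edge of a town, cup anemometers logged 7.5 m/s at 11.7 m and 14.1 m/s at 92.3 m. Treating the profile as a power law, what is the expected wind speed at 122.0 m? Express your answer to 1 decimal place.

First find α: α = ln(V₂/V₁)/ln(z₂/z₁) = ln(14.1/7.5)/ln(92.3/11.7) = 0.63127/2.06546 = 0.3056
Extrapolate from 92.3 m to 122.0 m: V₃ = 14.1 × (122.0/92.3)^0.3056 = 14.1 × 1.0890 = 15.3550 m/s

15.4 m/s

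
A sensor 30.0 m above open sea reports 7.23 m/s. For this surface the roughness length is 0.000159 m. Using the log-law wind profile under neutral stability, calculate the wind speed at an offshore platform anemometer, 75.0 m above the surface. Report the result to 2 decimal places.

7.78 m/s

Log law: V(z) ∝ ln(z/z₀), so V₂/V₁ = ln(z₂/z₀) / ln(z₁/z₀).
ln(75.0/0.000159) = 13.0641, ln(30.0/0.000159) = 12.1478
V₂ = 7.23 × 13.0641/12.1478 = 7.23 × 1.0754 = 7.7753 m/s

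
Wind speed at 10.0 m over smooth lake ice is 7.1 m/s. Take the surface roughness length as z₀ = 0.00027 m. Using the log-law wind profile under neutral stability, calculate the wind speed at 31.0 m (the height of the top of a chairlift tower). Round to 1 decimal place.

7.9 m/s

Log law: V(z) ∝ ln(z/z₀), so V₂/V₁ = ln(z₂/z₀) / ln(z₁/z₀).
ln(31.0/0.00027) = 11.6511, ln(10.0/0.00027) = 10.5197
V₂ = 7.1 × 11.6511/10.5197 = 7.1 × 1.1076 = 7.8636 m/s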